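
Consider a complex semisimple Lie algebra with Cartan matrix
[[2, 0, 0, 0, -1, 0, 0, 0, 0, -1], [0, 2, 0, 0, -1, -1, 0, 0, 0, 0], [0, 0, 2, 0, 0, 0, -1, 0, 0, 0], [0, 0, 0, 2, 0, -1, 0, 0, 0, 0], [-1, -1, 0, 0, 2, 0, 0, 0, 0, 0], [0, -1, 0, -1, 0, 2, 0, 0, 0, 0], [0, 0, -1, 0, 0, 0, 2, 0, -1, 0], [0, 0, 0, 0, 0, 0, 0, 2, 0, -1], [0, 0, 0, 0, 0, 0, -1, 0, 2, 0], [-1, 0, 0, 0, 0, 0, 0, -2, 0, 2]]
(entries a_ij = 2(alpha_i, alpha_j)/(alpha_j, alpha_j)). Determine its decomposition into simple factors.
A3 + B7

The diagram associated to this matrix has two connected components: the simple roots {alpha_3, alpha_7, alpha_9} form a chain of 3 nodes with single edges (A_3), and {alpha_1, alpha_2, alpha_4, alpha_5, alpha_6, alpha_8, alpha_10} form a chain of 7 nodes with a double edge at one end; the terminal node there is the unique short simple root (B_7). A semisimple Lie algebra decomposes uniquely as the direct sum of simple ideals, one per connected component of its Dynkin diagram, so g ≅ A_3 ⊕ B_7 (dimension 15 + 105 = 120).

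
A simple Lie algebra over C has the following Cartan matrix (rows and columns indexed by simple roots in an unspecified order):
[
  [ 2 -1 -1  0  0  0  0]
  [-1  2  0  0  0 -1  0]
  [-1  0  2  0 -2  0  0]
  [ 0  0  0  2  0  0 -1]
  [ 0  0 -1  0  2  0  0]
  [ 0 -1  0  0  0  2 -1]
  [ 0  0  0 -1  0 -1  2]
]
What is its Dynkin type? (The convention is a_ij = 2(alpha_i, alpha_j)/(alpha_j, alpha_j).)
The matrix has rank 7 with 2's on the diagonal. Reading the off-diagonal entries as Dynkin edges (a single edge where a_ij = a_ji = -1; a double or triple edge where a_ij * a_ji = 2 or 3), the diagram is a chain of 7 nodes with a double edge at one end; the terminal node there is the unique short simple root (B_7). One simple-root ordering that puts it in standard form is (alpha_4, alpha_7, alpha_6, alpha_2, alpha_1, alpha_3, alpha_5). So the algebra is type B_7, i.e. so(15).

B7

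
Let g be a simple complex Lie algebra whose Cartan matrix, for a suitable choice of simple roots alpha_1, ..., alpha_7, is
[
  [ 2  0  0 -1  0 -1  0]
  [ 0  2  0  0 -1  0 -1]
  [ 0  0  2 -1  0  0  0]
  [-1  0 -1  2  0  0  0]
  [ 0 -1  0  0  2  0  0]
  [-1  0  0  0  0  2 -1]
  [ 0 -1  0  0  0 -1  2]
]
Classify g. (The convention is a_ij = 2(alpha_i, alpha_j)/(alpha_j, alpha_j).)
type A_7

The matrix has rank 7 with 2's on the diagonal. Reading the off-diagonal entries as Dynkin edges (a single edge where a_ij = a_ji = -1; a double or triple edge where a_ij * a_ji = 2 or 3), the diagram is a chain of 7 nodes with single edges (A_7). One simple-root ordering that puts it in standard form is (alpha_5, alpha_2, alpha_7, alpha_6, alpha_1, alpha_4, alpha_3). So the algebra is type A_7, i.e. sl(8).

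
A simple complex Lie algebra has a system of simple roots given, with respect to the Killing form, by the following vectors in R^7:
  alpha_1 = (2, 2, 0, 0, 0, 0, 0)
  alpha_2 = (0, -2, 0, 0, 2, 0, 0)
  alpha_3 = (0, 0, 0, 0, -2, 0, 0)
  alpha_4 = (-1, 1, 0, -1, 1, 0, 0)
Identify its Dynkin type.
F4

Compute the Cartan integers a_ij = 2(alpha_i, alpha_j)/(alpha_j, alpha_j); the resulting 4x4 Cartan matrix is
[[2, -1, 0, 0], [-1, 2, -2, 0], [0, -1, 2, -1], [0, 0, -1, 2]].
The roots have two lengths (squared-length ratio 2:1); the short ones are alpha_{3,4}. The associated Dynkin diagram is a chain of 4 nodes with a double edge between the middle two (F_4), so the type is F_4.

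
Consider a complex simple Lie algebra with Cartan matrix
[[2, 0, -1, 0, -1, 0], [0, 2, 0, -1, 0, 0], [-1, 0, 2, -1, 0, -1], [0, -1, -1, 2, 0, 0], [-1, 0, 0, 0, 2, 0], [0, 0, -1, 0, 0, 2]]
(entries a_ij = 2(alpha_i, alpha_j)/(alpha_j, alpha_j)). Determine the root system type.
E_6

The matrix has rank 6 with 2's on the diagonal. Reading the off-diagonal entries as Dynkin edges (a single edge where a_ij = a_ji = -1; a double or triple edge where a_ij * a_ji = 2 or 3), the diagram is a chain of 5 nodes with one extra node attached to the third node from one end (E_6). One simple-root ordering that puts it in standard form is (alpha_2, alpha_6, alpha_4, alpha_3, alpha_1, alpha_5). So the algebra is type E_6.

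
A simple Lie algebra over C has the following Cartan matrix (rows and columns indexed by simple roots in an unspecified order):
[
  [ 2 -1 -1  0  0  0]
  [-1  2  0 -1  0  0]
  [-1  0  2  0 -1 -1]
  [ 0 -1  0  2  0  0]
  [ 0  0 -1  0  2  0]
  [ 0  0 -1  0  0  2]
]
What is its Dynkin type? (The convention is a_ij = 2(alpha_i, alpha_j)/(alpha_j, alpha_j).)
The matrix has rank 6 with 2's on the diagonal. Reading the off-diagonal entries as Dynkin edges (a single edge where a_ij = a_ji = -1; a double or triple edge where a_ij * a_ji = 2 or 3), the diagram is a chain of 4 nodes with a fork of two nodes at one end (D_6). One simple-root ordering that puts it in standard form is (alpha_4, alpha_2, alpha_1, alpha_3, alpha_6, alpha_5). So the algebra is type D_6, i.e. so(12).

D6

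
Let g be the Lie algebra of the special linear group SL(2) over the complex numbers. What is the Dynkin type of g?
type A_1

This is sl(2), which has dimension 2^2 - 1 = 3 and rank 2 - 1 = 1 (a Cartan subalgebra is the diagonal traceless matrices). In the classification of classical Lie algebras, the special linear algebra sl(n+1) has type A_n; here n = 1, so the Dynkin diagram is a chain of 1 nodes with single edges (A_1). Hence the type is A_1.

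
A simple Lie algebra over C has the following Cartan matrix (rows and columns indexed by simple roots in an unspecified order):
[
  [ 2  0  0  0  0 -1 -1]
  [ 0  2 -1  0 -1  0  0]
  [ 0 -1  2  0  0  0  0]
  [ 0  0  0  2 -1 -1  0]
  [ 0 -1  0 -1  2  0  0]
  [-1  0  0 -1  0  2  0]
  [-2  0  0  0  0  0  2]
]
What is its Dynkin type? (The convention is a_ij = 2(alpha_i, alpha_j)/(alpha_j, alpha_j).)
C_7

The matrix has rank 7 with 2's on the diagonal. Reading the off-diagonal entries as Dynkin edges (a single edge where a_ij = a_ji = -1; a double or triple edge where a_ij * a_ji = 2 or 3), the diagram is a chain of 7 nodes with a double edge at one end; the terminal node there is the unique long simple root (C_7). One simple-root ordering that puts it in standard form is (alpha_3, alpha_2, alpha_5, alpha_4, alpha_6, alpha_1, alpha_7). So the algebra is type C_7, i.e. sp(14).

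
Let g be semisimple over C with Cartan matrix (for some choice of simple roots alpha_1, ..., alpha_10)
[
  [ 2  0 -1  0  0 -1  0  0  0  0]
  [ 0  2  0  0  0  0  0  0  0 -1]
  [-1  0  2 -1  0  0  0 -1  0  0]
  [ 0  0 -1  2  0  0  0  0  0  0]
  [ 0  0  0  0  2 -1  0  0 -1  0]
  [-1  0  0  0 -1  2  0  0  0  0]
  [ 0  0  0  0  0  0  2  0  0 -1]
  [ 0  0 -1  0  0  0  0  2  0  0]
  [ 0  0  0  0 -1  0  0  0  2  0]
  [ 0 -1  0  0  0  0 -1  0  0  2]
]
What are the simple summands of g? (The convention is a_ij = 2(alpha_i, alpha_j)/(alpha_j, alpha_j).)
The diagram associated to this matrix has two connected components: the simple roots {alpha_2, alpha_7, alpha_10} form a chain of 3 nodes with single edges (A_3), and {alpha_1, alpha_3, alpha_4, alpha_5, alpha_6, alpha_8, alpha_9} form a chain of 5 nodes with a fork of two nodes at one end (D_7). A semisimple Lie algebra decomposes uniquely as the direct sum of simple ideals, one per connected component of its Dynkin diagram, so g ≅ A_3 ⊕ D_7 (dimension 15 + 91 = 106).

A3 ⊕ D7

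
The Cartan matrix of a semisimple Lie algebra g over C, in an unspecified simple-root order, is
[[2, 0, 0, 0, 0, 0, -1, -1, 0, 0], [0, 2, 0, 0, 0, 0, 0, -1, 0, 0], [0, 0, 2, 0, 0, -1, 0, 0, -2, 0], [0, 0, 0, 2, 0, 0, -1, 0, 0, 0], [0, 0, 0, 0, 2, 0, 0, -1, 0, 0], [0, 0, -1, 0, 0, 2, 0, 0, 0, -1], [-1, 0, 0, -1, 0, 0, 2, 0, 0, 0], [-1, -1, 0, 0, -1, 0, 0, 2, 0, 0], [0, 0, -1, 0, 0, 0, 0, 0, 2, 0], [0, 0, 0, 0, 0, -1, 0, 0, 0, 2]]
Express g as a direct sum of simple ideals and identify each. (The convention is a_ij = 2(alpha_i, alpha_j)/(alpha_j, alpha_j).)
B4 + D6

The diagram associated to this matrix has two connected components: the simple roots {alpha_3, alpha_6, alpha_9, alpha_10} form a chain of 4 nodes with a double edge at one end; the terminal node there is the unique short simple root (B_4), and {alpha_1, alpha_2, alpha_4, alpha_5, alpha_7, alpha_8} form a chain of 4 nodes with a fork of two nodes at one end (D_6). A semisimple Lie algebra decomposes uniquely as the direct sum of simple ideals, one per connected component of its Dynkin diagram, so g ≅ B_4 ⊕ D_6 (dimension 36 + 66 = 102).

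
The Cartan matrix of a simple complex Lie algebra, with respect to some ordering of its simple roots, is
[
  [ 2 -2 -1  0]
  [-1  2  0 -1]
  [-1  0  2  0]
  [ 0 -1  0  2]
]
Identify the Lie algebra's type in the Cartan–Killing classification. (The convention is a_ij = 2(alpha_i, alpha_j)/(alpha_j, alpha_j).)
type F_4

The matrix has rank 4 with 2's on the diagonal. Reading the off-diagonal entries as Dynkin edges (a single edge where a_ij = a_ji = -1; a double or triple edge where a_ij * a_ji = 2 or 3), the diagram is a chain of 4 nodes with a double edge between the middle two (F_4). One simple-root ordering that puts it in standard form is (alpha_3, alpha_1, alpha_2, alpha_4). So the algebra is type F_4.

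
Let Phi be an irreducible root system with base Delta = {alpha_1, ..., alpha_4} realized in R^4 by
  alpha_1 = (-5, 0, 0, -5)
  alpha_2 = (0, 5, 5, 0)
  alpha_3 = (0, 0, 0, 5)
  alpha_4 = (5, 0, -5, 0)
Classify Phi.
B_4

Compute the Cartan integers a_ij = 2(alpha_i, alpha_j)/(alpha_j, alpha_j); the resulting 4x4 Cartan matrix is
[[2, 0, -2, -1], [0, 2, 0, -1], [-1, 0, 2, 0], [-1, -1, 0, 2]].
The roots have two lengths (squared-length ratio 2:1); the short ones are alpha_{3}. The associated Dynkin diagram is a chain of 4 nodes with a double edge at one end; the terminal node there is the unique short simple root (B_4), so the type is B_4 (the algebra so(9)).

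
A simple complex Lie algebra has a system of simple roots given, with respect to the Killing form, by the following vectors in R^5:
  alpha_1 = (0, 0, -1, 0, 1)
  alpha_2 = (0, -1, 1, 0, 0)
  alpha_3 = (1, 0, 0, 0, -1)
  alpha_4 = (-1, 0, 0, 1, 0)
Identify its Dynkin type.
A_4

Compute the Cartan integers a_ij = 2(alpha_i, alpha_j)/(alpha_j, alpha_j); the resulting 4x4 Cartan matrix is
[[2, -1, -1, 0], [-1, 2, 0, 0], [-1, 0, 2, -1], [0, 0, -1, 2]].
All simple roots have the same length, so the diagram is simply laced. The associated Dynkin diagram is a chain of 4 nodes with single edges (A_4), so the type is A_4 (the algebra sl(5)).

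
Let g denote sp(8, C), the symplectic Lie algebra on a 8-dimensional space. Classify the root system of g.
C_4 (sp(8))

This is sp(8), which has dimension 8(8+1)/2 = 36 and rank 8/2 = 4. In the classification of classical Lie algebras, the symplectic algebra sp(2n) has type C_n; here n = 4, so the Dynkin diagram is a chain of 4 nodes with a double edge at one end; the terminal node there is the unique long simple root (C_4). Hence the type is C_4.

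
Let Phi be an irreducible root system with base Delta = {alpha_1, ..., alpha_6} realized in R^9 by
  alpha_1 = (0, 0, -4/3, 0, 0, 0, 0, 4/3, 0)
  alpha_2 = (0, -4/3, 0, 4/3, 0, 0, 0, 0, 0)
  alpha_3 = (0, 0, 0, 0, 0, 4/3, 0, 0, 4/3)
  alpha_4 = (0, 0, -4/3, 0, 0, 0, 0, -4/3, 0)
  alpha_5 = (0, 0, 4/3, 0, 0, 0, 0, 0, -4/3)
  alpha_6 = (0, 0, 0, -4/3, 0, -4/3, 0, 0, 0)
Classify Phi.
Compute the Cartan integers a_ij = 2(alpha_i, alpha_j)/(alpha_j, alpha_j); the resulting 6x6 Cartan matrix is
[[2, 0, 0, 0, -1, 0], [0, 2, 0, 0, 0, -1], [0, 0, 2, 0, -1, -1], [0, 0, 0, 2, -1, 0], [-1, 0, -1, -1, 2, 0], [0, -1, -1, 0, 0, 2]].
All simple roots have the same length, so the diagram is simply laced. The associated Dynkin diagram is a chain of 4 nodes with a fork of two nodes at one end (D_6), so the type is D_6 (the algebra so(12)).

D6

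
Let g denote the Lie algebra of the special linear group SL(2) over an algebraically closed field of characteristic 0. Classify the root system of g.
This is sl(2), which has dimension 2^2 - 1 = 3 and rank 2 - 1 = 1 (a Cartan subalgebra is the diagonal traceless matrices). In the classification of classical Lie algebras, the special linear algebra sl(n+1) has type A_n; here n = 1, so the Dynkin diagram is a chain of 1 nodes with single edges (A_1). Hence the type is A_1.

A_1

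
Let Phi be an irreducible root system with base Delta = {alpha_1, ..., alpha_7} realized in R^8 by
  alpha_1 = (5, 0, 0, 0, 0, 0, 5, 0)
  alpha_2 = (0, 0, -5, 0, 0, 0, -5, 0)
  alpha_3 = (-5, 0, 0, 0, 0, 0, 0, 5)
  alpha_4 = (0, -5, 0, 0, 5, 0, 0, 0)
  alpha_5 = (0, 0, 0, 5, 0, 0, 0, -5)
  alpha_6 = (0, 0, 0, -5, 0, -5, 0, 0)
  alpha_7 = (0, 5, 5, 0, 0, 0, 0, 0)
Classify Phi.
type A_7

Compute the Cartan integers a_ij = 2(alpha_i, alpha_j)/(alpha_j, alpha_j); the resulting 7x7 Cartan matrix is
[[2, -1, -1, 0, 0, 0, 0], [-1, 2, 0, 0, 0, 0, -1], [-1, 0, 2, 0, -1, 0, 0], [0, 0, 0, 2, 0, 0, -1], [0, 0, -1, 0, 2, -1, 0], [0, 0, 0, 0, -1, 2, 0], [0, -1, 0, -1, 0, 0, 2]].
All simple roots have the same length, so the diagram is simply laced. The associated Dynkin diagram is a chain of 7 nodes with single edges (A_7), so the type is A_7 (the algebra sl(8)).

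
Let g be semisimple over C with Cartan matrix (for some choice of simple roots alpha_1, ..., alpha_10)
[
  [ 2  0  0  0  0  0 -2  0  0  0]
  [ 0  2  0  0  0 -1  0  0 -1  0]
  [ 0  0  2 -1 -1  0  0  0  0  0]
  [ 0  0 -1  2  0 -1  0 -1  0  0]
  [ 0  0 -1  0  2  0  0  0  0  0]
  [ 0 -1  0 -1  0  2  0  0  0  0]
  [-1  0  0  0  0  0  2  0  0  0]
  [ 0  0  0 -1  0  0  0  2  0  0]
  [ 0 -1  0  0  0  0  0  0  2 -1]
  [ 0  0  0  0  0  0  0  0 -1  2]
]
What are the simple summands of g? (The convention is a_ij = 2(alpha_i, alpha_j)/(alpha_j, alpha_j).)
type B_2 ⊕ type E_8

The diagram associated to this matrix has two connected components: the simple roots {alpha_1, alpha_7} form a chain of 2 nodes with a double edge at one end; the terminal node there is the unique short simple root (B_2), and {alpha_2, alpha_3, alpha_4, alpha_5, alpha_6, alpha_8, alpha_9, alpha_10} form a chain of 7 nodes with one extra node attached to the third node from one end (E_8). A semisimple Lie algebra decomposes uniquely as the direct sum of simple ideals, one per connected component of its Dynkin diagram, so g ≅ B_2 ⊕ E_8 (dimension 10 + 248 = 258).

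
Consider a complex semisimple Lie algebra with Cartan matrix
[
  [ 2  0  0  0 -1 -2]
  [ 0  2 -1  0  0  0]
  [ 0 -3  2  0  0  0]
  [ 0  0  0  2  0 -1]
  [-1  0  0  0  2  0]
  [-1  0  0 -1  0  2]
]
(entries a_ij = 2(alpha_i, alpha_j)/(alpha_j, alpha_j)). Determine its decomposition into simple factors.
F4 + G2

The diagram associated to this matrix has two connected components: the simple roots {alpha_1, alpha_4, alpha_5, alpha_6} form a chain of 4 nodes with a double edge between the middle two (F_4), and {alpha_2, alpha_3} form two nodes joined by a triple edge (G_2). A semisimple Lie algebra decomposes uniquely as the direct sum of simple ideals, one per connected component of its Dynkin diagram, so g ≅ F_4 ⊕ G_2 (dimension 52 + 14 = 66).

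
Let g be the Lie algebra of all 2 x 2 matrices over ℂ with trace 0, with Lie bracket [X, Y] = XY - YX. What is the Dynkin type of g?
This is sl(2), which has dimension 2^2 - 1 = 3 and rank 2 - 1 = 1 (a Cartan subalgebra is the diagonal traceless matrices). In the classification of classical Lie algebras, the special linear algebra sl(n+1) has type A_n; here n = 1, so the Dynkin diagram is a chain of 1 nodes with single edges (A_1). Hence the type is A_1.

type A_1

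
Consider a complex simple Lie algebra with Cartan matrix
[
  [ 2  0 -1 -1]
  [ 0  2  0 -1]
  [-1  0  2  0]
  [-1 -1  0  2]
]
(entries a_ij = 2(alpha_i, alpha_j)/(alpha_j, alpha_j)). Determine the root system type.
The matrix has rank 4 with 2's on the diagonal. Reading the off-diagonal entries as Dynkin edges (a single edge where a_ij = a_ji = -1; a double or triple edge where a_ij * a_ji = 2 or 3), the diagram is a chain of 4 nodes with single edges (A_4). One simple-root ordering that puts it in standard form is (alpha_3, alpha_1, alpha_4, alpha_2). So the algebra is type A_4, i.e. sl(5).

A4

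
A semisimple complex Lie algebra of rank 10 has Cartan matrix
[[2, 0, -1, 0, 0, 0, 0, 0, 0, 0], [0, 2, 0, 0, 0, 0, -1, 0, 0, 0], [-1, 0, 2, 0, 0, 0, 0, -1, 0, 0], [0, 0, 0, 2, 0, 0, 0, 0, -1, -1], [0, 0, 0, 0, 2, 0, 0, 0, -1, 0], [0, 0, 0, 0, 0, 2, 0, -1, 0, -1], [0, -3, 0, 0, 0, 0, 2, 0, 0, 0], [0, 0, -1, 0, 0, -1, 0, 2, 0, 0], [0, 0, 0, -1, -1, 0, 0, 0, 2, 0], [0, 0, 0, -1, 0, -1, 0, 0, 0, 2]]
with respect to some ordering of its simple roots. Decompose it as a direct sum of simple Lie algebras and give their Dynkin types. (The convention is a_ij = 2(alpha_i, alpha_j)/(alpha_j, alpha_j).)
A_8 (sl(9)) ⊕ G_2

The diagram associated to this matrix has two connected components: the simple roots {alpha_1, alpha_3, alpha_4, alpha_5, alpha_6, alpha_8, alpha_9, alpha_10} form a chain of 8 nodes with single edges (A_8), and {alpha_2, alpha_7} form two nodes joined by a triple edge (G_2). A semisimple Lie algebra decomposes uniquely as the direct sum of simple ideals, one per connected component of its Dynkin diagram, so g ≅ A_8 ⊕ G_2 (dimension 80 + 14 = 94).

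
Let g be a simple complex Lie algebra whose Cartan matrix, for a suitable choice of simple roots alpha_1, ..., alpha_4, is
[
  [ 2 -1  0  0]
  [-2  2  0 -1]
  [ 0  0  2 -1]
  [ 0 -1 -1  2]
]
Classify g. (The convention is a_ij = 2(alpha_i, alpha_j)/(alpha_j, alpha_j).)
The matrix has rank 4 with 2's on the diagonal. Reading the off-diagonal entries as Dynkin edges (a single edge where a_ij = a_ji = -1; a double or triple edge where a_ij * a_ji = 2 or 3), the diagram is a chain of 4 nodes with a double edge at one end; the terminal node there is the unique short simple root (B_4). One simple-root ordering that puts it in standard form is (alpha_3, alpha_4, alpha_2, alpha_1). So the algebra is type B_4, i.e. so(9).

type B_4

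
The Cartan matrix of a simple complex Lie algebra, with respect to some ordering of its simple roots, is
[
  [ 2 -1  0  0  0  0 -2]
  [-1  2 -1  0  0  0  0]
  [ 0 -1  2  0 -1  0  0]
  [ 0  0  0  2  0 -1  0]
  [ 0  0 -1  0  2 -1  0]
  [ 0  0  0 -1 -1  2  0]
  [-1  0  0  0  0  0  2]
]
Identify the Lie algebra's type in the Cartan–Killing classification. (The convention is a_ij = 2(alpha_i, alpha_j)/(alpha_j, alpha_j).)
B7

The matrix has rank 7 with 2's on the diagonal. Reading the off-diagonal entries as Dynkin edges (a single edge where a_ij = a_ji = -1; a double or triple edge where a_ij * a_ji = 2 or 3), the diagram is a chain of 7 nodes with a double edge at one end; the terminal node there is the unique short simple root (B_7). One simple-root ordering that puts it in standard form is (alpha_4, alpha_6, alpha_5, alpha_3, alpha_2, alpha_1, alpha_7). So the algebra is type B_7, i.e. so(15).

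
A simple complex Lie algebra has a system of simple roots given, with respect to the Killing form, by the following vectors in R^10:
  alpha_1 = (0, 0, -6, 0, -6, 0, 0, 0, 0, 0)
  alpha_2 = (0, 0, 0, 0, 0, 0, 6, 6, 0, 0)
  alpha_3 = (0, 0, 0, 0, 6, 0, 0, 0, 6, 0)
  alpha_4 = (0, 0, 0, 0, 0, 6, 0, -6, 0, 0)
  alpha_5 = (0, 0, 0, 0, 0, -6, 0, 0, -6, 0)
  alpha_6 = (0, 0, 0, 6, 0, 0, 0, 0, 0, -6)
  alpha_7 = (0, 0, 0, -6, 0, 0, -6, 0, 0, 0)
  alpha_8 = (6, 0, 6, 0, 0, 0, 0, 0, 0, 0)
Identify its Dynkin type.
A8

Compute the Cartan integers a_ij = 2(alpha_i, alpha_j)/(alpha_j, alpha_j); the resulting 8x8 Cartan matrix is
[[2, 0, -1, 0, 0, 0, 0, -1], [0, 2, 0, -1, 0, 0, -1, 0], [-1, 0, 2, 0, -1, 0, 0, 0], [0, -1, 0, 2, -1, 0, 0, 0], [0, 0, -1, -1, 2, 0, 0, 0], [0, 0, 0, 0, 0, 2, -1, 0], [0, -1, 0, 0, 0, -1, 2, 0], [-1, 0, 0, 0, 0, 0, 0, 2]].
All simple roots have the same length, so the diagram is simply laced. The associated Dynkin diagram is a chain of 8 nodes with single edges (A_8), so the type is A_8 (the algebra sl(9)).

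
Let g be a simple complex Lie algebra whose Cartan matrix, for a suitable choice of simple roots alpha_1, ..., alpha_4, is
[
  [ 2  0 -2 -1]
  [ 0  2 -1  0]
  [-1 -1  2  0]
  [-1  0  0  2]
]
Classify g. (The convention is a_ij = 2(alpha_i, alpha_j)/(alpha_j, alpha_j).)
type F_4

The matrix has rank 4 with 2's on the diagonal. Reading the off-diagonal entries as Dynkin edges (a single edge where a_ij = a_ji = -1; a double or triple edge where a_ij * a_ji = 2 or 3), the diagram is a chain of 4 nodes with a double edge between the middle two (F_4). One simple-root ordering that puts it in standard form is (alpha_4, alpha_1, alpha_3, alpha_2). So the algebra is type F_4.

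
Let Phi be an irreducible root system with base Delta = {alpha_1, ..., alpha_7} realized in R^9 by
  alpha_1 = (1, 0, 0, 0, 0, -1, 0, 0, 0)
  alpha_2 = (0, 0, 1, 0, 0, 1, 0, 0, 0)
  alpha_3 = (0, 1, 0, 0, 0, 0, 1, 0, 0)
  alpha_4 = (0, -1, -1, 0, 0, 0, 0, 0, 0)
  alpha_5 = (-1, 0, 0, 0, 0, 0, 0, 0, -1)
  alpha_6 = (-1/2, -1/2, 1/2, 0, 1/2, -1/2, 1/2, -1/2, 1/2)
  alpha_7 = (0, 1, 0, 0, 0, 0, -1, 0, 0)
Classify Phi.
type E_7

Compute the Cartan integers a_ij = 2(alpha_i, alpha_j)/(alpha_j, alpha_j); the resulting 7x7 Cartan matrix is
[[2, -1, 0, 0, -1, 0, 0], [-1, 2, 0, -1, 0, 0, 0], [0, 0, 2, -1, 0, 0, 0], [0, -1, -1, 2, 0, 0, -1], [-1, 0, 0, 0, 2, 0, 0], [0, 0, 0, 0, 0, 2, -1], [0, 0, 0, -1, 0, -1, 2]].
All simple roots have the same length, so the diagram is simply laced. The associated Dynkin diagram is a chain of 6 nodes with one extra node attached to the third node from one end (E_7), so the type is E_7.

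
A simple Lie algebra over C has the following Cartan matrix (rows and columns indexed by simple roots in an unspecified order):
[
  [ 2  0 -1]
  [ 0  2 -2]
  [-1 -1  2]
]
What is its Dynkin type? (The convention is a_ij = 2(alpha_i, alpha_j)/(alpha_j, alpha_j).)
C3

The matrix has rank 3 with 2's on the diagonal. Reading the off-diagonal entries as Dynkin edges (a single edge where a_ij = a_ji = -1; a double or triple edge where a_ij * a_ji = 2 or 3), the diagram is a chain of 3 nodes with a double edge at one end; the terminal node there is the unique long simple root (C_3). One simple-root ordering that puts it in standard form is (alpha_1, alpha_3, alpha_2). So the algebra is type C_3, i.e. sp(6).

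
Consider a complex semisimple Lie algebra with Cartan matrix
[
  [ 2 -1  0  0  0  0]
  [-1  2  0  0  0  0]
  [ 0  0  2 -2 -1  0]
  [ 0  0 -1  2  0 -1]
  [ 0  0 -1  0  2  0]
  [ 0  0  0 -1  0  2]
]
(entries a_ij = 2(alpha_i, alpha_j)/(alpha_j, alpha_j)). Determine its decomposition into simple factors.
A2 + F4

The diagram associated to this matrix has two connected components: the simple roots {alpha_1, alpha_2} form a chain of 2 nodes with single edges (A_2), and {alpha_3, alpha_4, alpha_5, alpha_6} form a chain of 4 nodes with a double edge between the middle two (F_4). A semisimple Lie algebra decomposes uniquely as the direct sum of simple ideals, one per connected component of its Dynkin diagram, so g ≅ A_2 ⊕ F_4 (dimension 8 + 52 = 60).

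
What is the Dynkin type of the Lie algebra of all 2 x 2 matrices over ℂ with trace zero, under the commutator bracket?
This is sl(2), which has dimension 2^2 - 1 = 3 and rank 2 - 1 = 1 (a Cartan subalgebra is the diagonal traceless matrices). In the classification of classical Lie algebras, the special linear algebra sl(n+1) has type A_n; here n = 1, so the Dynkin diagram is a chain of 1 nodes with single edges (A_1). Hence the type is A_1.

A_1 (sl(2))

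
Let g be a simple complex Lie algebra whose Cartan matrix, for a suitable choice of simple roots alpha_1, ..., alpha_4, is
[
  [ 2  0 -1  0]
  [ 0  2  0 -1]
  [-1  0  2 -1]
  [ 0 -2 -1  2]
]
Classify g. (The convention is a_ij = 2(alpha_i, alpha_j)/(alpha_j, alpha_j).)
B_4 (so(9))

The matrix has rank 4 with 2's on the diagonal. Reading the off-diagonal entries as Dynkin edges (a single edge where a_ij = a_ji = -1; a double or triple edge where a_ij * a_ji = 2 or 3), the diagram is a chain of 4 nodes with a double edge at one end; the terminal node there is the unique short simple root (B_4). One simple-root ordering that puts it in standard form is (alpha_1, alpha_3, alpha_4, alpha_2). So the algebra is type B_4, i.e. so(9).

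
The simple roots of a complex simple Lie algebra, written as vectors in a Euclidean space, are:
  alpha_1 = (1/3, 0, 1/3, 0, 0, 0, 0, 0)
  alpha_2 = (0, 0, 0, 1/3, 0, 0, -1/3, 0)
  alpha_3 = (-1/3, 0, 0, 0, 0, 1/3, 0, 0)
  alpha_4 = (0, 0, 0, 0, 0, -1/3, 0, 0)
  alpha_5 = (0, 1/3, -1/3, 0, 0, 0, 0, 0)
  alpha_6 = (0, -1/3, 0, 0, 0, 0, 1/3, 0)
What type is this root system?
B6

Compute the Cartan integers a_ij = 2(alpha_i, alpha_j)/(alpha_j, alpha_j); the resulting 6x6 Cartan matrix is
[[2, 0, -1, 0, -1, 0], [0, 2, 0, 0, 0, -1], [-1, 0, 2, -2, 0, 0], [0, 0, -1, 2, 0, 0], [-1, 0, 0, 0, 2, -1], [0, -1, 0, 0, -1, 2]].
The roots have two lengths (squared-length ratio 2:1); the short ones are alpha_{4}. The associated Dynkin diagram is a chain of 6 nodes with a double edge at one end; the terminal node there is the unique short simple root (B_6), so the type is B_6 (the algebra so(13)).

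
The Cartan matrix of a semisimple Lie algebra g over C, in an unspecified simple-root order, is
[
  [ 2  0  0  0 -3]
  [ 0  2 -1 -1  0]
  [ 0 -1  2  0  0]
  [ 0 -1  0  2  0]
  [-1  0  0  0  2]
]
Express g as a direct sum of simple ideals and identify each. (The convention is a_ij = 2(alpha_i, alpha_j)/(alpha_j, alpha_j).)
The diagram associated to this matrix has two connected components: the simple roots {alpha_2, alpha_3, alpha_4} form a chain of 3 nodes with single edges (A_3), and {alpha_1, alpha_5} form two nodes joined by a triple edge (G_2). A semisimple Lie algebra decomposes uniquely as the direct sum of simple ideals, one per connected component of its Dynkin diagram, so g ≅ A_3 ⊕ G_2 (dimension 15 + 14 = 29).

type A_3 ⊕ type G_2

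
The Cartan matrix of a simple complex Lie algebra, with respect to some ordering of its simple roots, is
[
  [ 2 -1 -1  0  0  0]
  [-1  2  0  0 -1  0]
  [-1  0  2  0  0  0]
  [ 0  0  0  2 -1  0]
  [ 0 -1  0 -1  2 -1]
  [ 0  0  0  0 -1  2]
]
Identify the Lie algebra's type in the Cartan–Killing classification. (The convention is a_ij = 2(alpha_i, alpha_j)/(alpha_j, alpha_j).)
The matrix has rank 6 with 2's on the diagonal. Reading the off-diagonal entries as Dynkin edges (a single edge where a_ij = a_ji = -1; a double or triple edge where a_ij * a_ji = 2 or 3), the diagram is a chain of 4 nodes with a fork of two nodes at one end (D_6). One simple-root ordering that puts it in standard form is (alpha_3, alpha_1, alpha_2, alpha_5, alpha_6, alpha_4). So the algebra is type D_6, i.e. so(12).

type D_6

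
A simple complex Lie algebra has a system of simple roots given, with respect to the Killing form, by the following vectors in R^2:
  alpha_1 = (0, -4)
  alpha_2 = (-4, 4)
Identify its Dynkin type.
B_2 (so(5))

Compute the Cartan integers a_ij = 2(alpha_i, alpha_j)/(alpha_j, alpha_j); the resulting 2x2 Cartan matrix is
[[2, -1], [-2, 2]].
The roots have two lengths (squared-length ratio 2:1); the short ones are alpha_{1}. The associated Dynkin diagram is a chain of 2 nodes with a double edge at one end; the terminal node there is the unique short simple root (B_2), so the type is B_2 (the algebra so(5)).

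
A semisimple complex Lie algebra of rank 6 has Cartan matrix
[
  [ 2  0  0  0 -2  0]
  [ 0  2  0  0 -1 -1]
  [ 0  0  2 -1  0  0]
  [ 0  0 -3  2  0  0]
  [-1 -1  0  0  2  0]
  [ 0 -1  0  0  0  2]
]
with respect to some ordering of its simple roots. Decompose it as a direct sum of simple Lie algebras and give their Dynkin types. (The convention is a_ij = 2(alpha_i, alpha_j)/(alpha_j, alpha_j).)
The diagram associated to this matrix has two connected components: the simple roots {alpha_1, alpha_2, alpha_5, alpha_6} form a chain of 4 nodes with a double edge at one end; the terminal node there is the unique long simple root (C_4), and {alpha_3, alpha_4} form two nodes joined by a triple edge (G_2). A semisimple Lie algebra decomposes uniquely as the direct sum of simple ideals, one per connected component of its Dynkin diagram, so g ≅ C_4 ⊕ G_2 (dimension 36 + 14 = 50).

C4 + G2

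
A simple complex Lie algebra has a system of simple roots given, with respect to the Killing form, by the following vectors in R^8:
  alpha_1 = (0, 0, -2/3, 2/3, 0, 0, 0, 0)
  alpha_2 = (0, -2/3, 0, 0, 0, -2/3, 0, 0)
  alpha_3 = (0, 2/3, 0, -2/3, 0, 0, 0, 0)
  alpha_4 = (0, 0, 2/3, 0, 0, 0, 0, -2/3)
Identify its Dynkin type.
A4

Compute the Cartan integers a_ij = 2(alpha_i, alpha_j)/(alpha_j, alpha_j); the resulting 4x4 Cartan matrix is
[[2, 0, -1, -1], [0, 2, -1, 0], [-1, -1, 2, 0], [-1, 0, 0, 2]].
All simple roots have the same length, so the diagram is simply laced. The associated Dynkin diagram is a chain of 4 nodes with single edges (A_4), so the type is A_4 (the algebra sl(5)).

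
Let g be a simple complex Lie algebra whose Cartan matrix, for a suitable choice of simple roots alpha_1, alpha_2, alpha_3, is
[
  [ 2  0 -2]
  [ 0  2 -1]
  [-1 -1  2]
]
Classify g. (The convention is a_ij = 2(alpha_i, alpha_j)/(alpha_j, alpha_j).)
The matrix has rank 3 with 2's on the diagonal. Reading the off-diagonal entries as Dynkin edges (a single edge where a_ij = a_ji = -1; a double or triple edge where a_ij * a_ji = 2 or 3), the diagram is a chain of 3 nodes with a double edge at one end; the terminal node there is the unique long simple root (C_3). One simple-root ordering that puts it in standard form is (alpha_2, alpha_3, alpha_1). So the algebra is type C_3, i.e. sp(6).

C_3 (sp(6))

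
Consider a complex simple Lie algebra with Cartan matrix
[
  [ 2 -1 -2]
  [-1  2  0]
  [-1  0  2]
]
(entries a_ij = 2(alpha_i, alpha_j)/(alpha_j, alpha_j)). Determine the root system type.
B3

The matrix has rank 3 with 2's on the diagonal. Reading the off-diagonal entries as Dynkin edges (a single edge where a_ij = a_ji = -1; a double or triple edge where a_ij * a_ji = 2 or 3), the diagram is a chain of 3 nodes with a double edge at one end; the terminal node there is the unique short simple root (B_3). One simple-root ordering that puts it in standard form is (alpha_2, alpha_1, alpha_3). So the algebra is type B_3, i.e. so(7).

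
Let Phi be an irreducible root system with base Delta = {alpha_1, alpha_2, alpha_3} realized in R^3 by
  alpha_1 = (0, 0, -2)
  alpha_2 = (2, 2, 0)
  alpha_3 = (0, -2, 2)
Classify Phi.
Compute the Cartan integers a_ij = 2(alpha_i, alpha_j)/(alpha_j, alpha_j); the resulting 3x3 Cartan matrix is
[[2, 0, -1], [0, 2, -1], [-2, -1, 2]].
The roots have two lengths (squared-length ratio 2:1); the short ones are alpha_{1}. The associated Dynkin diagram is a chain of 3 nodes with a double edge at one end; the terminal node there is the unique short simple root (B_3), so the type is B_3 (the algebra so(7)).

B_3 (so(7))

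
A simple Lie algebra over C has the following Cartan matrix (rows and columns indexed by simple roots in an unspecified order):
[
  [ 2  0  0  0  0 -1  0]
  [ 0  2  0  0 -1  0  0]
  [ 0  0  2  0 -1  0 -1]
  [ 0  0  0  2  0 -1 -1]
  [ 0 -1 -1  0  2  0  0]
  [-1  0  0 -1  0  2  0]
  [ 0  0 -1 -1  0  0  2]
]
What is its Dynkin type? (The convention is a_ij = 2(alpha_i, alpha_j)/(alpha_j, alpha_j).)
type A_7

The matrix has rank 7 with 2's on the diagonal. Reading the off-diagonal entries as Dynkin edges (a single edge where a_ij = a_ji = -1; a double or triple edge where a_ij * a_ji = 2 or 3), the diagram is a chain of 7 nodes with single edges (A_7). One simple-root ordering that puts it in standard form is (alpha_1, alpha_6, alpha_4, alpha_7, alpha_3, alpha_5, alpha_2). So the algebra is type A_7, i.e. sl(8).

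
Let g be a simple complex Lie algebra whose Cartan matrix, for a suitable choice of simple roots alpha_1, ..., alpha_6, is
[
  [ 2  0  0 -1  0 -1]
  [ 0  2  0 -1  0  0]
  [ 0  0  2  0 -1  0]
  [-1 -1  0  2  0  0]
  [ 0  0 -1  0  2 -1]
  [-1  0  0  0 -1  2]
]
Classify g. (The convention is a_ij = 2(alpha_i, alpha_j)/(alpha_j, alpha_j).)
The matrix has rank 6 with 2's on the diagonal. Reading the off-diagonal entries as Dynkin edges (a single edge where a_ij = a_ji = -1; a double or triple edge where a_ij * a_ji = 2 or 3), the diagram is a chain of 6 nodes with single edges (A_6). One simple-root ordering that puts it in standard form is (alpha_3, alpha_5, alpha_6, alpha_1, alpha_4, alpha_2). So the algebra is type A_6, i.e. sl(7).

type A_6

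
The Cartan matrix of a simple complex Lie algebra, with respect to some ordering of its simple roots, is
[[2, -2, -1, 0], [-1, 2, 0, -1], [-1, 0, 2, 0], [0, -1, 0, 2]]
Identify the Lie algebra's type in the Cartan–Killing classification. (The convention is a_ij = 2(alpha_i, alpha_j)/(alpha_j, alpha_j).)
The matrix has rank 4 with 2's on the diagonal. Reading the off-diagonal entries as Dynkin edges (a single edge where a_ij = a_ji = -1; a double or triple edge where a_ij * a_ji = 2 or 3), the diagram is a chain of 4 nodes with a double edge between the middle two (F_4). One simple-root ordering that puts it in standard form is (alpha_3, alpha_1, alpha_2, alpha_4). So the algebra is type F_4.

F_4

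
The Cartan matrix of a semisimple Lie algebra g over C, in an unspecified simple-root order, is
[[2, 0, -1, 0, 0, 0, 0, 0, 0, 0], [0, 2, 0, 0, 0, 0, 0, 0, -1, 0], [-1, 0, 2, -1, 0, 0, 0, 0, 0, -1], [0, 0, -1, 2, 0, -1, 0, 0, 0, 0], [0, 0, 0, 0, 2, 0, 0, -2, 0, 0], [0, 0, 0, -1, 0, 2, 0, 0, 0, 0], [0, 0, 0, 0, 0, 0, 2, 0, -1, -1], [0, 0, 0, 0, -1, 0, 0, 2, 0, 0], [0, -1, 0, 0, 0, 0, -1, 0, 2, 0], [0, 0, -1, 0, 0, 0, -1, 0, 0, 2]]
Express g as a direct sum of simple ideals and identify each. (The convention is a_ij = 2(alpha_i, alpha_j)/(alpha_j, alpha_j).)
The diagram associated to this matrix has two connected components: the simple roots {alpha_5, alpha_8} form a chain of 2 nodes with a double edge at one end; the terminal node there is the unique short simple root (B_2), and {alpha_1, alpha_2, alpha_3, alpha_4, alpha_6, alpha_7, alpha_9, alpha_10} form a chain of 7 nodes with one extra node attached to the third node from one end (E_8). A semisimple Lie algebra decomposes uniquely as the direct sum of simple ideals, one per connected component of its Dynkin diagram, so g ≅ B_2 ⊕ E_8 (dimension 10 + 248 = 258).

B_2 (so(5)) + E_8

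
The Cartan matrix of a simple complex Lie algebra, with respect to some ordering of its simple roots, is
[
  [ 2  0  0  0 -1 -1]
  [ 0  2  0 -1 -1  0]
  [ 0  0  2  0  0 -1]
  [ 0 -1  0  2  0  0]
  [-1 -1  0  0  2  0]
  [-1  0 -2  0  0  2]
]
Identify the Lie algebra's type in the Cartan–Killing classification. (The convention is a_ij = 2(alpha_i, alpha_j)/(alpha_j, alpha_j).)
type B_6

The matrix has rank 6 with 2's on the diagonal. Reading the off-diagonal entries as Dynkin edges (a single edge where a_ij = a_ji = -1; a double or triple edge where a_ij * a_ji = 2 or 3), the diagram is a chain of 6 nodes with a double edge at one end; the terminal node there is the unique short simple root (B_6). One simple-root ordering that puts it in standard form is (alpha_4, alpha_2, alpha_5, alpha_1, alpha_6, alpha_3). So the algebra is type B_6, i.e. so(13).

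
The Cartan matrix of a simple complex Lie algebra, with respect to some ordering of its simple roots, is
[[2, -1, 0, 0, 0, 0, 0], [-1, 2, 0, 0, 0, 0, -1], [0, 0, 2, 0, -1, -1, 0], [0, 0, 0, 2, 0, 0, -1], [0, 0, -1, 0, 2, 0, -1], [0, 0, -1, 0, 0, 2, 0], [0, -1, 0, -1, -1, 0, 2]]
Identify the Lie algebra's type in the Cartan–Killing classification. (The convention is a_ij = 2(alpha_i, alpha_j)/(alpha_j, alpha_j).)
E7

The matrix has rank 7 with 2's on the diagonal. Reading the off-diagonal entries as Dynkin edges (a single edge where a_ij = a_ji = -1; a double or triple edge where a_ij * a_ji = 2 or 3), the diagram is a chain of 6 nodes with one extra node attached to the third node from one end (E_7). One simple-root ordering that puts it in standard form is (alpha_1, alpha_4, alpha_2, alpha_7, alpha_5, alpha_3, alpha_6). So the algebra is type E_7.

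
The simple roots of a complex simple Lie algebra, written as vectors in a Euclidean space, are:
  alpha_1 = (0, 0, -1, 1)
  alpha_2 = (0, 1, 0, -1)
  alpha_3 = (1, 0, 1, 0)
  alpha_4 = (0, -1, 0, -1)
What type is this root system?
D_4 (so(8))

Compute the Cartan integers a_ij = 2(alpha_i, alpha_j)/(alpha_j, alpha_j); the resulting 4x4 Cartan matrix is
[[2, -1, -1, -1], [-1, 2, 0, 0], [-1, 0, 2, 0], [-1, 0, 0, 2]].
All simple roots have the same length, so the diagram is simply laced. The associated Dynkin diagram is a chain of 2 nodes with a fork of two nodes at one end (D_4), so the type is D_4 (the algebra so(8)).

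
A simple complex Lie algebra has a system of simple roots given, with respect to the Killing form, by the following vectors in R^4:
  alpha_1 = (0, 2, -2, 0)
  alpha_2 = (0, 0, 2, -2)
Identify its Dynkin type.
A_2

Compute the Cartan integers a_ij = 2(alpha_i, alpha_j)/(alpha_j, alpha_j); the resulting 2x2 Cartan matrix is
[[2, -1], [-1, 2]].
All simple roots have the same length, so the diagram is simply laced. The associated Dynkin diagram is a chain of 2 nodes with single edges (A_2), so the type is A_2 (the algebra sl(3)).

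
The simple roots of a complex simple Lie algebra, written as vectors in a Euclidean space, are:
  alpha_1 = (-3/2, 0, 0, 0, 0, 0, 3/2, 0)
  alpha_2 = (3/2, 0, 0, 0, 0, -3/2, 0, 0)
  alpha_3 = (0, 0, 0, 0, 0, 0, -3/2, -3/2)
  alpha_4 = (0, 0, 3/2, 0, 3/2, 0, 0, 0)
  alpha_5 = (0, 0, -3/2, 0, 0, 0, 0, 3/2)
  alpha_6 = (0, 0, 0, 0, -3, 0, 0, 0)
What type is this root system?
Compute the Cartan integers a_ij = 2(alpha_i, alpha_j)/(alpha_j, alpha_j); the resulting 6x6 Cartan matrix is
[[2, -1, -1, 0, 0, 0], [-1, 2, 0, 0, 0, 0], [-1, 0, 2, 0, -1, 0], [0, 0, 0, 2, -1, -1], [0, 0, -1, -1, 2, 0], [0, 0, 0, -2, 0, 2]].
The roots have two lengths (squared-length ratio 2:1); the short ones are alpha_{1,2,3,4,5}. The associated Dynkin diagram is a chain of 6 nodes with a double edge at one end; the terminal node there is the unique long simple root (C_6), so the type is C_6 (the algebra sp(12)).

C6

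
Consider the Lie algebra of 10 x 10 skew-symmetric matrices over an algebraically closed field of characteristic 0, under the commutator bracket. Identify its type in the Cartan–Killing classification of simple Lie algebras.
This is so(10) with 10 even, which has dimension 10(10-1)/2 = 45 and rank 10/2 = 5. In the classification of classical Lie algebras, the orthogonal algebra so(2n) in an even number of variables has type D_n; here n = 5, so the Dynkin diagram is a chain of 3 nodes with a fork of two nodes at one end (D_5). Hence the type is D_5.

D_5 (so(10))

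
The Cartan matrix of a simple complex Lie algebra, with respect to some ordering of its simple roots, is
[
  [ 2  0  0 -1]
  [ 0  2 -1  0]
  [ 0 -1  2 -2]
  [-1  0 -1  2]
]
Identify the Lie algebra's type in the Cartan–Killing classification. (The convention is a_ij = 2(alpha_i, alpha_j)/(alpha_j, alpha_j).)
The matrix has rank 4 with 2's on the diagonal. Reading the off-diagonal entries as Dynkin edges (a single edge where a_ij = a_ji = -1; a double or triple edge where a_ij * a_ji = 2 or 3), the diagram is a chain of 4 nodes with a double edge between the middle two (F_4). One simple-root ordering that puts it in standard form is (alpha_2, alpha_3, alpha_4, alpha_1). So the algebra is type F_4.

F_4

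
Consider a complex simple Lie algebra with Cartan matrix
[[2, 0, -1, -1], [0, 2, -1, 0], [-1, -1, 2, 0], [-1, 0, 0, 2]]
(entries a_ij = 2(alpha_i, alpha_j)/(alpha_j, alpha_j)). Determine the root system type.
The matrix has rank 4 with 2's on the diagonal. Reading the off-diagonal entries as Dynkin edges (a single edge where a_ij = a_ji = -1; a double or triple edge where a_ij * a_ji = 2 or 3), the diagram is a chain of 4 nodes with single edges (A_4). One simple-root ordering that puts it in standard form is (alpha_2, alpha_3, alpha_1, alpha_4). So the algebra is type A_4, i.e. sl(5).

A_4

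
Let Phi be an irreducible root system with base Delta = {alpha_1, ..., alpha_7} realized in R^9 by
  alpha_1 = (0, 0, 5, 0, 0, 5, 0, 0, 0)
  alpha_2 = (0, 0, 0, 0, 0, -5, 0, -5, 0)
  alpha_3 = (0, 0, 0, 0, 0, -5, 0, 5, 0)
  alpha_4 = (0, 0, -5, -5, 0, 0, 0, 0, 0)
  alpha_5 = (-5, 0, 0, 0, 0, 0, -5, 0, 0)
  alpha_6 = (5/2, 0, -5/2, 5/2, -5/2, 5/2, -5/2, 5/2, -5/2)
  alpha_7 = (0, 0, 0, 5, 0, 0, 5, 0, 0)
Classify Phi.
Compute the Cartan integers a_ij = 2(alpha_i, alpha_j)/(alpha_j, alpha_j); the resulting 7x7 Cartan matrix is
[[2, -1, -1, -1, 0, 0, 0], [-1, 2, 0, 0, 0, -1, 0], [-1, 0, 2, 0, 0, 0, 0], [-1, 0, 0, 2, 0, 0, -1], [0, 0, 0, 0, 2, 0, -1], [0, -1, 0, 0, 0, 2, 0], [0, 0, 0, -1, -1, 0, 2]].
All simple roots have the same length, so the diagram is simply laced. The associated Dynkin diagram is a chain of 6 nodes with one extra node attached to the third node from one end (E_7), so the type is E_7.

type E_7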